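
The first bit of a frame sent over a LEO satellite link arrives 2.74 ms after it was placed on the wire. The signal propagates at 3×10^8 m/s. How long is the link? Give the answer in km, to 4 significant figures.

d = s × t_prop = 300000000 × 0.00274 = 822.0 km.

822.0 km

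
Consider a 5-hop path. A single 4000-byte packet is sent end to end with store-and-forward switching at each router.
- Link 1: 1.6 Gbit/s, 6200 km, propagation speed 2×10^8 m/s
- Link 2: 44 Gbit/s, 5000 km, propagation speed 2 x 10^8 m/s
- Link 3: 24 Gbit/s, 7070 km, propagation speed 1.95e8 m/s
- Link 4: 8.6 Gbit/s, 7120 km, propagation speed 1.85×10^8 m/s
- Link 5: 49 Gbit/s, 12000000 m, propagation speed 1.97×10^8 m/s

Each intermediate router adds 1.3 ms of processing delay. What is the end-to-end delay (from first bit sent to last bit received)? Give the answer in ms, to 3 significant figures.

L = 4000 × 8 = 32000 bits.
Transmission delays (L/R per hop): 0.02, 0.000727273, 0.00133333, 0.00372093, 0.000653061 ms; sum = 0.0264346 ms.
Propagation delays (d/s per hop): 31, 25, 36.2564, 38.4865, 60.9137 ms; sum = 191.657 ms.
Processing at 4 router(s): 4 × 1.3 ms = 5.2 ms.
End-to-end = 197 ms.

197 ms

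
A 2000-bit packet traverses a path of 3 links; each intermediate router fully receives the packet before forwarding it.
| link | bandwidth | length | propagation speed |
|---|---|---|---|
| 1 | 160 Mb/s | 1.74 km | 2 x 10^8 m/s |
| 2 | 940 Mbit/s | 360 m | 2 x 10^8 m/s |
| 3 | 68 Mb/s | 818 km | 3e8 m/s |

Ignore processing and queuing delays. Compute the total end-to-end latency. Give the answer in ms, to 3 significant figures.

Transmission delays (L/R per hop): 0.0125, 0.00212766, 0.0294118 ms; sum = 0.0440394 ms.
Propagation delays (d/s per hop): 0.0087, 0.0018, 2.72667 ms; sum = 2.73717 ms.
End-to-end = 2.78 ms.

2.78 ms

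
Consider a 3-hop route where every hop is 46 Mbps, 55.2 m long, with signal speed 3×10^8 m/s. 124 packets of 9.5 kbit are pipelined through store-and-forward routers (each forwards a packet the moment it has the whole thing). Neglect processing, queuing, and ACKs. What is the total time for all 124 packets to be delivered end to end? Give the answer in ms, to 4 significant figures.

26.02 ms

Per-hop transmission t_tx = L/R = 9500/46000000 = 0.206522 ms.
Per-hop propagation t_prop = 55.2/300000000 = 0.000184 ms.
Pipeline fill: first packet needs 3·t_tx to clear all hops; remaining 123 packets each add one t_tx.
Total = (3+124-1)·t_tx + 3·t_prop = 126·0.206522 + 3·0.000184 = 26.02 ms.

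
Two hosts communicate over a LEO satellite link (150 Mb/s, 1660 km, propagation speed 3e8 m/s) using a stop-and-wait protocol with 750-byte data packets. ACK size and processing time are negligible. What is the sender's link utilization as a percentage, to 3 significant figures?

0.360 %

t_tx = L/R = 6000/150000000 = 4e-05 s.
t_prop = 1660000/300000000 = 0.00553333 s; RTT = 0.0110667 s.
Cycle = t_tx + RTT = 0.0111067 s.
Utilization = t_tx / cycle = 4e-05/0.0111067 = 0.360 %.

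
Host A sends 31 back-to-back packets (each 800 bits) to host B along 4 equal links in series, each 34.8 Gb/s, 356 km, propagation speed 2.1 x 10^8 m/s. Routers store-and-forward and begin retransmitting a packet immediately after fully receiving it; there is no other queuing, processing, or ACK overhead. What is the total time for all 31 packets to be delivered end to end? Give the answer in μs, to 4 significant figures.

Per-hop transmission t_tx = L/R = 800/34800000000 = 0.0229885 μs.
Per-hop propagation t_prop = 356000/210000000 = 1695.24 μs.
Pipeline fill: first packet needs 4·t_tx to clear all hops; remaining 30 packets each add one t_tx.
Total = (4+31-1)·t_tx + 4·t_prop = 34·0.0229885 + 4·1695.24 = 6782 μs.

6782 μs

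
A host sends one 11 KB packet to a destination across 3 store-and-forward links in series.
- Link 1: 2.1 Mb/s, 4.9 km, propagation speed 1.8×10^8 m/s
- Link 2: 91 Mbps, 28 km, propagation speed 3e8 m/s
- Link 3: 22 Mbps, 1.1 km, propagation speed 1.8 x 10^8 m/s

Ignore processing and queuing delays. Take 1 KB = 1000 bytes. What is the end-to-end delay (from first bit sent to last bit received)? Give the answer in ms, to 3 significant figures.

L = 88000 bits.
Transmission delays (L/R per hop): 41.9048, 0.967033, 4 ms; sum = 46.8718 ms.
Propagation delays (d/s per hop): 0.0272222, 0.0933333, 0.00611111 ms; sum = 0.126667 ms.
End-to-end = 47.0 ms.

47.0 ms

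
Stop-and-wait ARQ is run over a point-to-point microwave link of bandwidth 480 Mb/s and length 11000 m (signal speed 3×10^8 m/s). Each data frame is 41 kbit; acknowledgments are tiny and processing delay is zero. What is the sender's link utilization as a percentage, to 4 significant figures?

53.81 %

t_tx = L/R = 41000/480000000 = 8.54167e-05 s.
t_prop = 11000/300000000 = 3.66667e-05 s; RTT = 7.33333e-05 s.
Cycle = t_tx + RTT = 0.00015875 s.
Utilization = t_tx / cycle = 8.54167e-05/0.00015875 = 53.81 %.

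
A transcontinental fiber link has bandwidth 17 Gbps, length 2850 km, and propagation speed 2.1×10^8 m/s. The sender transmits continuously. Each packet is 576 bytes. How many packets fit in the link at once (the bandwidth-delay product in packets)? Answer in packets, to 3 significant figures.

Propagation delay = 2850000 / 210000000 = 0.0135714 s.
BDP = R × t_prop = 17000000000 × 0.0135714 = 230714000 bits.
In packets of 4608 bits: 50100 packets.

50100 packets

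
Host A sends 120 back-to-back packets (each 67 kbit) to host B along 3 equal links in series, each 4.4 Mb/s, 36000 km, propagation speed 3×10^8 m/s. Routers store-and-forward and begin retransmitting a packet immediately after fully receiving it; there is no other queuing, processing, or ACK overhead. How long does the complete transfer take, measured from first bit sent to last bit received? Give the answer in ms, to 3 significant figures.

2220 ms

Per-hop transmission t_tx = L/R = 67000/4400000 = 15.2273 ms.
Per-hop propagation t_prop = 36000000/300000000 = 120 ms.
Pipeline fill: first packet needs 3·t_tx to clear all hops; remaining 119 packets each add one t_tx.
Total = (3+120-1)·t_tx + 3·t_prop = 122·15.2273 + 3·120 = 2220 ms.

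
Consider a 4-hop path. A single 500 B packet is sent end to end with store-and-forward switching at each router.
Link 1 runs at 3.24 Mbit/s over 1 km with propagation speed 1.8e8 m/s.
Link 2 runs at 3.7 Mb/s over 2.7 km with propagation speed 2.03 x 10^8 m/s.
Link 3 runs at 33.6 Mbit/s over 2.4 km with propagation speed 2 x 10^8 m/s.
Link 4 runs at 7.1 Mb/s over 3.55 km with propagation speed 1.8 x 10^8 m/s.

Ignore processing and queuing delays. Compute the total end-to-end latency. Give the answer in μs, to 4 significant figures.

3049 μs

L = 500 × 8 = 4000 bits.
Transmission delays (L/R per hop): 1234.57, 1081.08, 119.048, 563.38 μs; sum = 2998.08 μs.
Propagation delays (d/s per hop): 5.55556, 13.3005, 12, 19.7222 μs; sum = 50.5783 μs.
End-to-end = 3049 μs.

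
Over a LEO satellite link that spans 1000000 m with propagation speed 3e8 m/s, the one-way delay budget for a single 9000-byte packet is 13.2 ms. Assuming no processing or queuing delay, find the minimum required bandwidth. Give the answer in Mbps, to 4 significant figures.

7.297 Mbps

L = 72000 bits.
Propagation delay = 1000000 / 300000000 = 3.33333 ms.
Transmission budget = 13.2 − 3.33333 = 9.86667 ms.
R ≥ L / t_tx = 72000 bits / 0.00986667 s = 7.297 Mbps.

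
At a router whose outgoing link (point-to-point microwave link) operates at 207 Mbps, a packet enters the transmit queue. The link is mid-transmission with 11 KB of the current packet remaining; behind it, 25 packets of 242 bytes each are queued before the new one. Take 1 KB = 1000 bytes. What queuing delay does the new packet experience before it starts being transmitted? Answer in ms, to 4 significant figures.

Each queued packet: L/R = 1936/207000000 = 0.00935266 ms.
25 queued → 0.233816 ms.
Plus remaining 88000 bits of current packet: 0.425121 ms.
Queuing delay = 0.6589 ms.

0.6589 ms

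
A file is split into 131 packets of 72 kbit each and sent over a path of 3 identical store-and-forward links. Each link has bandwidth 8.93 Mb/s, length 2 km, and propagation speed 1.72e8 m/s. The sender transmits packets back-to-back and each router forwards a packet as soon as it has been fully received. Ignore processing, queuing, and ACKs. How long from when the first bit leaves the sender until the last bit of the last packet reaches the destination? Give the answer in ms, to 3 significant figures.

1070 ms

Per-hop transmission t_tx = L/R = 72000/8930000 = 8.06271 ms.
Per-hop propagation t_prop = 2000/172000000 = 0.0116279 ms.
Pipeline fill: first packet needs 3·t_tx to clear all hops; remaining 130 packets each add one t_tx.
Total = (3+131-1)·t_tx + 3·t_prop = 133·8.06271 + 3·0.0116279 = 1070 ms.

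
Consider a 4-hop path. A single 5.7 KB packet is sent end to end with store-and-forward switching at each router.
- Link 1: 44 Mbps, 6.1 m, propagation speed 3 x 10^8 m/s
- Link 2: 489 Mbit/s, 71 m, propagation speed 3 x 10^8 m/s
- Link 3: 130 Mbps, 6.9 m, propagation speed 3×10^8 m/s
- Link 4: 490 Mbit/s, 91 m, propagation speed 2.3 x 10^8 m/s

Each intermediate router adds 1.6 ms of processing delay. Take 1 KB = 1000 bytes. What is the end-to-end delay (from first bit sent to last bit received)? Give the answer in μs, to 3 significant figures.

L = 45600 bits.
Transmission delays (L/R per hop): 1036.36, 93.2515, 350.769, 93.0612 μs; sum = 1573.45 μs.
Propagation delays (d/s per hop): 0.0203333, 0.236667, 0.023, 0.395652 μs; sum = 0.675652 μs.
Processing at 3 router(s): 3 × 1.6 ms = 4800 μs.
End-to-end = 6370 μs.

6370 μs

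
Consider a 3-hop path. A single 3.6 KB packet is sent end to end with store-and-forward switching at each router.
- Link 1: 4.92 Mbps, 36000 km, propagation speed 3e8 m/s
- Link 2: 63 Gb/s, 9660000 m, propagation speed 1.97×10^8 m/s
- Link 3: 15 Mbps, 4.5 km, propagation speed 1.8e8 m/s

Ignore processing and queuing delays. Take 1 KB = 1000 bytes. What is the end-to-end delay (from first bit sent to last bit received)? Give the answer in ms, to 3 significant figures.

L = 28800 bits.
Transmission delays (L/R per hop): 5.85366, 0.000457143, 1.92 ms; sum = 7.77412 ms.
Propagation delays (d/s per hop): 120, 49.0355, 0.025 ms; sum = 169.061 ms.
End-to-end = 177 ms.

177 ms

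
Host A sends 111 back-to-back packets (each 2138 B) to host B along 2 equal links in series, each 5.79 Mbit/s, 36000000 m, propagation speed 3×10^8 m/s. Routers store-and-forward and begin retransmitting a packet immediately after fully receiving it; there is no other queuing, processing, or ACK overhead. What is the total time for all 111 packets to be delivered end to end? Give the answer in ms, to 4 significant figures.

Per-hop transmission t_tx = L/R = 17104/5790000 = 2.95406 ms.
Per-hop propagation t_prop = 36000000/300000000 = 120 ms.
Pipeline fill: first packet needs 2·t_tx to clear all hops; remaining 110 packets each add one t_tx.
Total = (2+111-1)·t_tx + 2·t_prop = 112·2.95406 + 2·120 = 570.9 ms.

570.9 ms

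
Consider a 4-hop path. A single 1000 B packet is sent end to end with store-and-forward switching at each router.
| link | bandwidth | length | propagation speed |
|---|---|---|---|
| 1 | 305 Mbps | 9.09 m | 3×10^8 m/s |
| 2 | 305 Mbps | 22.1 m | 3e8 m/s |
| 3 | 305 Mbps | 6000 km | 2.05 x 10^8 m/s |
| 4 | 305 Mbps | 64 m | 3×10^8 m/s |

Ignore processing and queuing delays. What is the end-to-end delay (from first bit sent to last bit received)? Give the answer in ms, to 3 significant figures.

29.4 ms

L = 1000 × 8 = 8000 bits.
Transmission delay per hop = L/R = 8000/305000000 = 0.0262295 ms; 4 hops → 0.104918 ms.
Propagation delays (d/s per hop): 3.03e-05, 7.36667e-05, 29.2683, 0.000213333 ms; sum = 29.2686 ms.
End-to-end = 29.4 ms.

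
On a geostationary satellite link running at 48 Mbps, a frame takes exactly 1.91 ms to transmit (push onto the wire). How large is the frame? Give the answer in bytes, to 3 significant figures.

L = R × t_tx = 48000000 b/s × 0.00191 s = 91680 bits.
In bytes: 91680 / 8 = 11500 bytes.

11500 bytes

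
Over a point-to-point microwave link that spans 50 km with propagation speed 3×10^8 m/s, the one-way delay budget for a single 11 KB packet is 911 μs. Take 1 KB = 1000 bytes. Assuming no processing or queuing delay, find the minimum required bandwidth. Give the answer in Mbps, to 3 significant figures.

L = 88000 bits.
Propagation delay = 50000 / 300000000 = 166.667 μs.
Transmission budget = 911 − 166.667 = 744.333 μs.
R ≥ L / t_tx = 88000 bits / 0.000744333 s = 118 Mbps.

118 Mbps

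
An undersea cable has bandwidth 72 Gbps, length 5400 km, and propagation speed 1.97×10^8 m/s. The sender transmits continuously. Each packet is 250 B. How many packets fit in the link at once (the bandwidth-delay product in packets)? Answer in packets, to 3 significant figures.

987000 packets

Propagation delay = 5400000 / 197000000 = 0.0274112 s.
BDP = R × t_prop = 72000000000 × 0.0274112 = 1973600000 bits.
In packets of 2000 bits: 987000 packets.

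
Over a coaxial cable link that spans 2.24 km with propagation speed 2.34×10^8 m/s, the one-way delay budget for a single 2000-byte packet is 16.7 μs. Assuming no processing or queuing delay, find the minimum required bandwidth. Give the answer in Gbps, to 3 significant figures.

2.24 Gbps

L = 16000 bits.
Propagation delay = 2240 / 234000000 = 9.57265 μs.
Transmission budget = 16.7 − 9.57265 = 7.12735 μs.
R ≥ L / t_tx = 16000 bits / 7.12735e-06 s = 2.24 Gbps.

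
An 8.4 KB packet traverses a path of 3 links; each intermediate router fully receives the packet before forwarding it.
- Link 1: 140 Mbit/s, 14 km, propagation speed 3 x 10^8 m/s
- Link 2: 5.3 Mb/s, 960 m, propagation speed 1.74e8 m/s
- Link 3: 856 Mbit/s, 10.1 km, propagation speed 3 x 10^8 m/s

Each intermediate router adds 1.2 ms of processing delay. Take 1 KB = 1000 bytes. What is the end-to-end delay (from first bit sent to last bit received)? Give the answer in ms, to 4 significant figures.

15.72 ms

L = 67200 bits.
Transmission delays (L/R per hop): 0.48, 12.6792, 0.0785047 ms; sum = 13.2377 ms.
Propagation delays (d/s per hop): 0.0466667, 0.00551724, 0.0336667 ms; sum = 0.0858506 ms.
Processing at 2 router(s): 2 × 1.2 ms = 2.4 ms.
End-to-end = 15.72 ms.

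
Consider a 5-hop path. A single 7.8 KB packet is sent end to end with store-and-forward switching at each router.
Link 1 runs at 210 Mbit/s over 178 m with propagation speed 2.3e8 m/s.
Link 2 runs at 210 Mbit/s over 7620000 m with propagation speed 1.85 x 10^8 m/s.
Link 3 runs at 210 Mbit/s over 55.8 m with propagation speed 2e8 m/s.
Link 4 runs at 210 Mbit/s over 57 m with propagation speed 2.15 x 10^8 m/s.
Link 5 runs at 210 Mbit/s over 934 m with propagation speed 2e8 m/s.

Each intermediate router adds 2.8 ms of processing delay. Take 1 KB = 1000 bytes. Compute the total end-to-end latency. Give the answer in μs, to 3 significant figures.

L = 62400 bits.
Transmission delay per hop = L/R = 62400/210000000 = 297.143 μs; 5 hops → 1485.71 μs.
Propagation delays (d/s per hop): 0.773913, 41189.2, 0.279, 0.265116, 4.67 μs; sum = 41195.2 μs.
Processing at 4 router(s): 4 × 2.8 ms = 11200 μs.
End-to-end = 53900 μs.

53900 μs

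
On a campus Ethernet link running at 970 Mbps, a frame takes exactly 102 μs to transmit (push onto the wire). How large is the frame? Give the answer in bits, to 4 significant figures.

98940 bits

L = R × t_tx = 970000000 b/s × 0.000102 s = 98940 bits.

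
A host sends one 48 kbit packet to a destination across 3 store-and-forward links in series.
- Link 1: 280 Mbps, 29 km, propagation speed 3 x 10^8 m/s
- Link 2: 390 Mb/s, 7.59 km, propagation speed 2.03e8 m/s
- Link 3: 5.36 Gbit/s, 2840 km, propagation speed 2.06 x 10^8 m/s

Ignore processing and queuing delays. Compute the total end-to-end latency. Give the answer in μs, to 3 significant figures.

L = 48000 bits.
Transmission delays (L/R per hop): 171.429, 123.077, 8.95522 μs; sum = 303.461 μs.
Propagation delays (d/s per hop): 96.6667, 37.3892, 13786.4 μs; sum = 13920.5 μs.
End-to-end = 14200 μs.

14200 μs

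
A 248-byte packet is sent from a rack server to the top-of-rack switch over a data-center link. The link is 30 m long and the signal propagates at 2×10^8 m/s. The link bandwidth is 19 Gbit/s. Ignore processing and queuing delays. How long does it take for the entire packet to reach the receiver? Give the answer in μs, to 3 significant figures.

L = 248 × 8 = 1984 bits.
Transmission delay = L/R = 1984 / 19000000000 = 0.104421 μs.
Propagation delay = d/s = 30 m / 200000000 m/s = 0.15 μs.
Total = 0.254 μs.

0.254 μs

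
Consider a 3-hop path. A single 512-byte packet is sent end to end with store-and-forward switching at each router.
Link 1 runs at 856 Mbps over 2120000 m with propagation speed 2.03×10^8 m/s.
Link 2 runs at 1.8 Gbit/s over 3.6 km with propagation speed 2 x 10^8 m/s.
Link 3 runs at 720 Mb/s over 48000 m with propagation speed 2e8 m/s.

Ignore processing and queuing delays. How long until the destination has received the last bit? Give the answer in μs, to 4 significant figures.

10710 μs

L = 512 × 8 = 4096 bits.
Transmission delays (L/R per hop): 4.78505, 2.27556, 5.68889 μs; sum = 12.7495 μs.
Propagation delays (d/s per hop): 10443.3, 18, 240 μs; sum = 10701.3 μs.
End-to-end = 10710 μs.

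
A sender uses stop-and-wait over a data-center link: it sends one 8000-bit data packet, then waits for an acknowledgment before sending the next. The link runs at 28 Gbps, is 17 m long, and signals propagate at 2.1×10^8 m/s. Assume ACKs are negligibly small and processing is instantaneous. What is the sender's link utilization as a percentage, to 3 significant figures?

t_tx = L/R = 8000/28000000000 = 2.85714e-07 s.
t_prop = 17/210000000 = 8.09524e-08 s; RTT = 1.61905e-07 s.
Cycle = t_tx + RTT = 4.47619e-07 s.
Utilization = t_tx / cycle = 2.85714e-07/4.47619e-07 = 63.8 %.

63.8 %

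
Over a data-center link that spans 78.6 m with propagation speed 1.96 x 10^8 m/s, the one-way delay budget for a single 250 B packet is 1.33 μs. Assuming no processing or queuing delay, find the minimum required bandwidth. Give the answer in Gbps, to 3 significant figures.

2.15 Gbps

L = 2000 bits.
Propagation delay = 78.6 / 196000000 = 0.40102 μs.
Transmission budget = 1.33 − 0.40102 = 0.92898 μs.
R ≥ L / t_tx = 2000 bits / 9.2898e-07 s = 2.15 Gbps.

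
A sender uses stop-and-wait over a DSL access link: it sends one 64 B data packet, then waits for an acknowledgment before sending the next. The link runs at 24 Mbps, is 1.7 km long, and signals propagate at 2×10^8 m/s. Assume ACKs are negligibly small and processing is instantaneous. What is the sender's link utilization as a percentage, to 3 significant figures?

55.7 %

t_tx = L/R = 512/24000000 = 2.13333e-05 s.
t_prop = 1700/200000000 = 8.5e-06 s; RTT = 1.7e-05 s.
Cycle = t_tx + RTT = 3.83333e-05 s.
Utilization = t_tx / cycle = 2.13333e-05/3.83333e-05 = 55.7 %.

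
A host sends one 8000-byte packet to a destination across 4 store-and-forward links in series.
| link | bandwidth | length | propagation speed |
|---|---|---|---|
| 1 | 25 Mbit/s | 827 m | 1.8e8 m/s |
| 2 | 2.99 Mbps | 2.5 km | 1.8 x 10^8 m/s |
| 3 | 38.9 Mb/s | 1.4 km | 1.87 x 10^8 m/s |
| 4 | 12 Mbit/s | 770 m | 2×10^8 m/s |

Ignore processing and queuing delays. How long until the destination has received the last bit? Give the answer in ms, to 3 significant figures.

L = 8000 × 8 = 64000 bits.
Transmission delays (L/R per hop): 2.56, 21.4047, 1.64524, 5.33333 ms; sum = 30.9433 ms.
Propagation delays (d/s per hop): 0.00459444, 0.0138889, 0.00748663, 0.00385 ms; sum = 0.02982 ms.
End-to-end = 31.0 ms.

31.0 ms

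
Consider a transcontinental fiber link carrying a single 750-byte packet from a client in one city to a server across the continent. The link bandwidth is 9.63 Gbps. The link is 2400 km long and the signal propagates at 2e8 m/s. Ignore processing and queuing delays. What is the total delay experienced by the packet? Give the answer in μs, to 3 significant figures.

12000 μs

L = 750 × 8 = 6000 bits.
Transmission delay = L/R = 6000 / 9630000000 = 0.623053 μs.
Propagation delay = d/s = 2400000 m / 200000000 m/s = 12000 μs.
Total = 12000 μs.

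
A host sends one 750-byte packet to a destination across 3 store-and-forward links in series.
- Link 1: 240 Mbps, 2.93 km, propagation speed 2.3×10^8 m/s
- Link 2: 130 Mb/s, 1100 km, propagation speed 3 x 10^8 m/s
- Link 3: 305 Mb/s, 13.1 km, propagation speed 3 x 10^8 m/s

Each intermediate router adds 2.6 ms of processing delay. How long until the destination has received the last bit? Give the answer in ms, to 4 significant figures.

L = 750 × 8 = 6000 bits.
Transmission delays (L/R per hop): 0.025, 0.0461538, 0.0196721 ms; sum = 0.090826 ms.
Propagation delays (d/s per hop): 0.0127391, 3.66667, 0.0436667 ms; sum = 3.72307 ms.
Processing at 2 router(s): 2 × 2.6 ms = 5.2 ms.
End-to-end = 9.014 ms.

9.014 ms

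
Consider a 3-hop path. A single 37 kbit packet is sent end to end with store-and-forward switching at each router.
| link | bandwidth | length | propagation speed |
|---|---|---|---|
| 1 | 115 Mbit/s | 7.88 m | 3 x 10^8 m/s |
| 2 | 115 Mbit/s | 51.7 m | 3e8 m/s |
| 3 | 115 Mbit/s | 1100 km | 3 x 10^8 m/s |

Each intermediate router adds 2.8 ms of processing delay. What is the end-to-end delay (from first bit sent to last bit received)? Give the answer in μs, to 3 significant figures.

L = 37000 bits.
Transmission delay per hop = L/R = 37000/115000000 = 321.739 μs; 3 hops → 965.217 μs.
Propagation delays (d/s per hop): 0.0262667, 0.172333, 3666.67 μs; sum = 3666.87 μs.
Processing at 2 router(s): 2 × 2.8 ms = 5600 μs.
End-to-end = 10200 μs.

10200 μs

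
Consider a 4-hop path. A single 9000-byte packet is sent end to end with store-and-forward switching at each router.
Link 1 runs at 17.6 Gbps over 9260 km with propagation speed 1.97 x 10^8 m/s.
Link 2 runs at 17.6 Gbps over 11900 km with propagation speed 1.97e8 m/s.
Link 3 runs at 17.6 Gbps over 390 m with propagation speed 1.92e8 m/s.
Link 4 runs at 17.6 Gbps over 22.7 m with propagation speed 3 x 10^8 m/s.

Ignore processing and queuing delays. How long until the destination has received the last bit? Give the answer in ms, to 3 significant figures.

107 ms

L = 9000 × 8 = 72000 bits.
Transmission delay per hop = L/R = 72000/17600000000 = 0.00409091 ms; 4 hops → 0.0163636 ms.
Propagation delays (d/s per hop): 47.0051, 60.4061, 0.00203125, 7.56667e-05 ms; sum = 107.413 ms.
End-to-end = 107 ms.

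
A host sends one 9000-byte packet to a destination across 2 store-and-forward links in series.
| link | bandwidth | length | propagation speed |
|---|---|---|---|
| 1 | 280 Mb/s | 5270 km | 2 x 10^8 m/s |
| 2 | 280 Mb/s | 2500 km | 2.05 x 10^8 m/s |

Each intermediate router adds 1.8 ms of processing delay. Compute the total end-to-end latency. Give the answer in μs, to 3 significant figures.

40900 μs

L = 9000 × 8 = 72000 bits.
Transmission delay per hop = L/R = 72000/280000000 = 257.143 μs; 2 hops → 514.286 μs.
Propagation delays (d/s per hop): 26350, 12195.1 μs; sum = 38545.1 μs.
Processing at 1 router(s): 1 × 1.8 ms = 1800 μs.
End-to-end = 40900 μs.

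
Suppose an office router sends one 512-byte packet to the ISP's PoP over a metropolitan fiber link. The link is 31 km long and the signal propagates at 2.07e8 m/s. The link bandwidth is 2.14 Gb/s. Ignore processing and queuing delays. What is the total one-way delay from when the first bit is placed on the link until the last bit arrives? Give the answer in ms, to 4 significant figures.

L = 512 × 8 = 4096 bits.
Transmission delay = L/R = 4096 / 2.14e+09 = 0.00191402 ms.
Propagation delay = d/s = 31000 m / 2.07e+08 m/s = 0.149758 ms.
Total = 0.1517 ms.

0.1517 ms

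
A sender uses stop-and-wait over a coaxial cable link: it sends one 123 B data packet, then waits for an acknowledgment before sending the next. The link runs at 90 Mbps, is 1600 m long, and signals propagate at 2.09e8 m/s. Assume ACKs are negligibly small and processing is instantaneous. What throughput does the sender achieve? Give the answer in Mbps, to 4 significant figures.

37.49 Mbps

t_tx = L/R = 984/90000000 = 1.09333e-05 s.
t_prop = 1600/209000000 = 7.6555e-06 s; RTT = 1.5311e-05 s.
Cycle = t_tx + RTT = 2.62443e-05 s.
Throughput = L / cycle = 984 / 2.62443e-05 = 37.49 Mbps.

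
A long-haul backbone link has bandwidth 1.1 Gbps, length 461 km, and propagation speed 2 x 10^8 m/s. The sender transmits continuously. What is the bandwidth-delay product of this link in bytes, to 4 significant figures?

316900 bytes

Propagation delay = 461000 / 200000000 = 0.002305 s.
BDP = R × t_prop = 1100000000 × 0.002305 = 2535500 bits.
In bytes: 2535500/8 = 316900 bytes.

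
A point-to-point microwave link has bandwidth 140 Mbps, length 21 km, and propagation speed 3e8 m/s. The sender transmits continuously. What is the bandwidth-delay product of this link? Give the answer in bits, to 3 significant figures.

Propagation delay = 21000 / 300000000 = 7e-05 s.
BDP = R × t_prop = 140000000 × 7e-05 = 9800 bits.

9800 bits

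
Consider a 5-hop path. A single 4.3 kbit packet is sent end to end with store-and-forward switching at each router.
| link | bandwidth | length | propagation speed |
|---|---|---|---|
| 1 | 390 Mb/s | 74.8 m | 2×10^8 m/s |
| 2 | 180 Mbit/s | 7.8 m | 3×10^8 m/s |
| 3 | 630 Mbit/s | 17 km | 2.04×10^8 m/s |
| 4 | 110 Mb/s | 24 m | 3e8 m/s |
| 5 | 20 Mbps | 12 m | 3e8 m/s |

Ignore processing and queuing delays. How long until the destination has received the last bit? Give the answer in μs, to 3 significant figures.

380 μs

L = 4300 bits.
Transmission delays (L/R per hop): 11.0256, 23.8889, 6.8254, 39.0909, 215 μs; sum = 295.831 μs.
Propagation delays (d/s per hop): 0.374, 0.026, 83.3333, 0.08, 0.04 μs; sum = 83.8533 μs.
End-to-end = 380 μs.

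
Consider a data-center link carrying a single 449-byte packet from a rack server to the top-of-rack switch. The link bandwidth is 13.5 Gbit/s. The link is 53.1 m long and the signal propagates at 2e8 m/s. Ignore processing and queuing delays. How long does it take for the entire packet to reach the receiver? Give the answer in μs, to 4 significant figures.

L = 449 × 8 = 3592 bits.
Transmission delay = L/R = 3592 / 13500000000 = 0.266074 μs.
Propagation delay = d/s = 53.1 m / 200000000 m/s = 0.2655 μs.
Total = 0.5316 μs.

0.5316 μs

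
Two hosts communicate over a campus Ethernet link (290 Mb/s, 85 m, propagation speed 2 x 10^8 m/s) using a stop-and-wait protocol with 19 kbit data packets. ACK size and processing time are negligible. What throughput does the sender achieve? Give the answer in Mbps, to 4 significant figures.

286.3 Mbps

t_tx = L/R = 19000/290000000 = 6.55172e-05 s.
t_prop = 85/200000000 = 4.25e-07 s; RTT = 8.5e-07 s.
Cycle = t_tx + RTT = 6.63672e-05 s.
Throughput = L / cycle = 19000 / 6.63672e-05 = 286.3 Mbps.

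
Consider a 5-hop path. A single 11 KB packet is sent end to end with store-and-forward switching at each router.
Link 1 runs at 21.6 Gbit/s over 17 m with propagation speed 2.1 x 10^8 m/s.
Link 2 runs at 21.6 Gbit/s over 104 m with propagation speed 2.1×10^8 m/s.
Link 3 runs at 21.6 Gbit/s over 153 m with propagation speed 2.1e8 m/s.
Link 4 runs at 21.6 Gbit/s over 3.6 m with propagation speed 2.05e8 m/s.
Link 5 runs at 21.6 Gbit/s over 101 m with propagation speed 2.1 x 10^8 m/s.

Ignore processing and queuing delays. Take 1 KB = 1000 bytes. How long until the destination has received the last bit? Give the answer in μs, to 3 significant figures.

22.2 μs

L = 88000 bits.
Transmission delay per hop = L/R = 88000/21600000000 = 4.07407 μs; 5 hops → 20.3704 μs.
Propagation delays (d/s per hop): 0.0809524, 0.495238, 0.728571, 0.017561, 0.480952 μs; sum = 1.80328 μs.
End-to-end = 22.2 μs.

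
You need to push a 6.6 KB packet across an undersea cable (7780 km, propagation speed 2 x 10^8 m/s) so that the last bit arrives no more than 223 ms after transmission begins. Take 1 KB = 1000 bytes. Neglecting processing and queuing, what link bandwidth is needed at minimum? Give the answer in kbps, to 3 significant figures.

L = 52800 bits.
Propagation delay = 7780000 / 200000000 = 38.9 ms.
Transmission budget = 223 − 38.9 = 184.1 ms.
R ≥ L / t_tx = 52800 bits / 0.1841 s = 287 kbps.

287 kbps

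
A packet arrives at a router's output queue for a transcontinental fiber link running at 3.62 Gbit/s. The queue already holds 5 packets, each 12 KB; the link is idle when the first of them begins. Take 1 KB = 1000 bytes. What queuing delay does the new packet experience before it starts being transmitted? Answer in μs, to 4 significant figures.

Each queued packet: L/R = 96000/3620000000 = 26.5193 μs.
5 queued → 132.597 μs.
Queuing delay = 132.6 μs.

132.6 μs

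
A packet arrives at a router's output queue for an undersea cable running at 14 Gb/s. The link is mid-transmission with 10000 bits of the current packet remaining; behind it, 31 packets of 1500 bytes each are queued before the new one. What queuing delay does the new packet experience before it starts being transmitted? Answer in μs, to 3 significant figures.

27.3 μs

Each queued packet: L/R = 12000/14000000000 = 0.857143 μs.
31 queued → 26.5714 μs.
Plus remaining 10000 bits of current packet: 0.714286 μs.
Queuing delay = 27.3 μs.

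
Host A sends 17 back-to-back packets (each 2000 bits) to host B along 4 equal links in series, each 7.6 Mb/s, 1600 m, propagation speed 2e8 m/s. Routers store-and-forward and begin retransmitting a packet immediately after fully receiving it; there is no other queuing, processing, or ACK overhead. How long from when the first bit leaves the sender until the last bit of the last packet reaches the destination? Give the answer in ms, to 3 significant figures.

Per-hop transmission t_tx = L/R = 2000/7600000 = 0.263158 ms.
Per-hop propagation t_prop = 1600/200000000 = 0.008 ms.
Pipeline fill: first packet needs 4·t_tx to clear all hops; remaining 16 packets each add one t_tx.
Total = (4+17-1)·t_tx + 4·t_prop = 20·0.263158 + 4·0.008 = 5.30 ms.

5.30 ms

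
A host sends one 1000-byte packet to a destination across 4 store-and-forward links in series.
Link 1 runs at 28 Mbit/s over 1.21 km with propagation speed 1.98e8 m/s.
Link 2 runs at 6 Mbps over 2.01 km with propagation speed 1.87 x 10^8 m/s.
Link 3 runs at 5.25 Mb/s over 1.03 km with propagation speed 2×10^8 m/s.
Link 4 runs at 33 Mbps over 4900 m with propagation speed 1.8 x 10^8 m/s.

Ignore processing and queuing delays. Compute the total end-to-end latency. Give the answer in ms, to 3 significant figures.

L = 1000 × 8 = 8000 bits.
Transmission delays (L/R per hop): 0.285714, 1.33333, 1.52381, 0.242424 ms; sum = 3.38528 ms.
Propagation delays (d/s per hop): 0.00611111, 0.0107487, 0.00515, 0.0272222 ms; sum = 0.049232 ms.
End-to-end = 3.43 ms.

3.43 ms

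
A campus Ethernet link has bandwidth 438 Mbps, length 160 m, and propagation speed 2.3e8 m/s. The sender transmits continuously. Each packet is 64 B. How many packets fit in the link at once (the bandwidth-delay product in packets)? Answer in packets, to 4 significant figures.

0.5951 packets

Propagation delay = 160 / 2.3e+08 = 6.95652e-07 s.
BDP = R × t_prop = 438000000 × 6.95652e-07 = 304.696 bits.
In packets of 512 bits: 0.5951 packets.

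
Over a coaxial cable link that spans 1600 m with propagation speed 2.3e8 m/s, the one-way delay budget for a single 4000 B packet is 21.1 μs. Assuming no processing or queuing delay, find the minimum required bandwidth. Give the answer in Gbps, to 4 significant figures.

L = 32000 bits.
Propagation delay = 1600 / 2.3e+08 = 6.95652 μs.
Transmission budget = 21.1 − 6.95652 = 14.1435 μs.
R ≥ L / t_tx = 32000 bits / 1.41435e-05 s = 2.263 Gbps.

2.263 Gbps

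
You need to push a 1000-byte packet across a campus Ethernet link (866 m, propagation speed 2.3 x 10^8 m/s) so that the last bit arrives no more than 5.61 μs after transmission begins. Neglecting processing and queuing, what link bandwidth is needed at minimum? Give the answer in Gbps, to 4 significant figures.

4.337 Gbps

L = 8000 bits.
Propagation delay = 866 / 2.3e+08 = 3.76522 μs.
Transmission budget = 5.61 − 3.76522 = 1.84478 μs.
R ≥ L / t_tx = 8000 bits / 1.84478e-06 s = 4.337 Gbps.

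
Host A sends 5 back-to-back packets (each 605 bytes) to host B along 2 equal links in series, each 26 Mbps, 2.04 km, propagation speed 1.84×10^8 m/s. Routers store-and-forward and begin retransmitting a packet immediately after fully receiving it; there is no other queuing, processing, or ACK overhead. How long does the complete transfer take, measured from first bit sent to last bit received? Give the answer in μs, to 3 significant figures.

1140 μs

Per-hop transmission t_tx = L/R = 4840/26000000 = 186.154 μs.
Per-hop propagation t_prop = 2040/184000000 = 11.087 μs.
Pipeline fill: first packet needs 2·t_tx to clear all hops; remaining 4 packets each add one t_tx.
Total = (2+5-1)·t_tx + 2·t_prop = 6·186.154 + 2·11.087 = 1140 μs.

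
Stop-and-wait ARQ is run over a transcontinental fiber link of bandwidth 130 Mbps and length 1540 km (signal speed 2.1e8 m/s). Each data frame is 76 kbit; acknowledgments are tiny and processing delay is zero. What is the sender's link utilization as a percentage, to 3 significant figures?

3.83 %

t_tx = L/R = 76000/130000000 = 0.000584615 s.
t_prop = 1540000/210000000 = 0.00733333 s; RTT = 0.0146667 s.
Cycle = t_tx + RTT = 0.0152513 s.
Utilization = t_tx / cycle = 0.000584615/0.0152513 = 3.83 %.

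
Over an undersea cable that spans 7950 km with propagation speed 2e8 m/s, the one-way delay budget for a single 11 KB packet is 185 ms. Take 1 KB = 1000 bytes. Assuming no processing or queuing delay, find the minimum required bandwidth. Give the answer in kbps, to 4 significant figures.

605.9 kbps

L = 88000 bits.
Propagation delay = 7950000 / 200000000 = 39.75 ms.
Transmission budget = 185 − 39.75 = 145.25 ms.
R ≥ L / t_tx = 88000 bits / 0.14525 s = 605.9 kbps.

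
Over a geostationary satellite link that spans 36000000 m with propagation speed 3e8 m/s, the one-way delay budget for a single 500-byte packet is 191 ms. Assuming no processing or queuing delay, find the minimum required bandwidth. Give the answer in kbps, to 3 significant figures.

L = 4000 bits.
Propagation delay = 36000000 / 300000000 = 120 ms.
Transmission budget = 191 − 120 = 71 ms.
R ≥ L / t_tx = 4000 bits / 0.071 s = 56.3 kbps.

56.3 kbps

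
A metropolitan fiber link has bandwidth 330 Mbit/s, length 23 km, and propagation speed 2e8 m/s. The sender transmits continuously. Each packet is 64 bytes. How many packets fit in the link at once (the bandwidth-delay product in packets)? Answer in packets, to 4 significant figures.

74.12 packets

Propagation delay = 23000 / 200000000 = 0.000115 s.
BDP = R × t_prop = 330000000 × 0.000115 = 37950 bits.
In packets of 512 bits: 74.12 packets.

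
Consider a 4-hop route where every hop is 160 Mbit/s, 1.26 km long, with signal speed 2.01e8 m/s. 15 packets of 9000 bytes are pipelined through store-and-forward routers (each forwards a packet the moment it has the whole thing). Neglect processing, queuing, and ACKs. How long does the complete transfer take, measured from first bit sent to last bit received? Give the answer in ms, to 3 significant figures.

8.13 ms

Per-hop transmission t_tx = L/R = 72000/160000000 = 0.45 ms.
Per-hop propagation t_prop = 1260/2.01e+08 = 0.00626866 ms.
Pipeline fill: first packet needs 4·t_tx to clear all hops; remaining 14 packets each add one t_tx.
Total = (4+15-1)·t_tx + 4·t_prop = 18·0.45 + 4·0.00626866 = 8.13 ms.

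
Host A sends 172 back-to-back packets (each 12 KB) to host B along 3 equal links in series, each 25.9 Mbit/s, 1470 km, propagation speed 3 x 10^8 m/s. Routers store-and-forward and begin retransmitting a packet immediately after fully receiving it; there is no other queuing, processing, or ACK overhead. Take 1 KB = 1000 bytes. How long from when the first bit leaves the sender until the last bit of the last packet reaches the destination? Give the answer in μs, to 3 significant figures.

660000 μs

Per-hop transmission t_tx = L/R = 96000/25900000 = 3706.56 μs.
Per-hop propagation t_prop = 1470000/300000000 = 4900 μs.
Pipeline fill: first packet needs 3·t_tx to clear all hops; remaining 171 packets each add one t_tx.
Total = (3+172-1)·t_tx + 3·t_prop = 174·3706.56 + 3·4900 = 660000 μs.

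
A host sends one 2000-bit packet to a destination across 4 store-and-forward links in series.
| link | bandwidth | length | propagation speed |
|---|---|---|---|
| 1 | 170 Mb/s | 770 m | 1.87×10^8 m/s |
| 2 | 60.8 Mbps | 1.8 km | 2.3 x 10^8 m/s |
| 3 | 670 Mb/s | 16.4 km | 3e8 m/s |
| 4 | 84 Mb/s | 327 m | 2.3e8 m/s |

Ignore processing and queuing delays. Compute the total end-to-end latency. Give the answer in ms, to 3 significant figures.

Transmission delays (L/R per hop): 0.0117647, 0.0328947, 0.00298507, 0.0238095 ms; sum = 0.071454 ms.
Propagation delays (d/s per hop): 0.00411765, 0.00782609, 0.0546667, 0.00142174 ms; sum = 0.0680321 ms.
End-to-end = 0.139 ms.

0.139 ms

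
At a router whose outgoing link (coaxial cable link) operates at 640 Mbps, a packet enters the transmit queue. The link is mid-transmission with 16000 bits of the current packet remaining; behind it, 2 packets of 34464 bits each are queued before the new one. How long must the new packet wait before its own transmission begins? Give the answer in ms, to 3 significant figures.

Each queued packet: L/R = 34464/640000000 = 0.05385 ms.
2 queued → 0.1077 ms.
Plus remaining 16000 bits of current packet: 0.025 ms.
Queuing delay = 0.133 ms.

0.133 ms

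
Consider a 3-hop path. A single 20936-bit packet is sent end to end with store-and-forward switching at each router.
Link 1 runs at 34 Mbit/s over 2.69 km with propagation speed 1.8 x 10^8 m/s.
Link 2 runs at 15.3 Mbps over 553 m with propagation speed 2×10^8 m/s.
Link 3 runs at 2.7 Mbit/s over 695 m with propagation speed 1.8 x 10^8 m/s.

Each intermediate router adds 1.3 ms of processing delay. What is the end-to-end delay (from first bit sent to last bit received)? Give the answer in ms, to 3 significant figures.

Transmission delays (L/R per hop): 0.615765, 1.36837, 7.75407 ms; sum = 9.7382 ms.
Propagation delays (d/s per hop): 0.0149444, 0.002765, 0.00386111 ms; sum = 0.0215706 ms.
Processing at 2 router(s): 2 × 1.3 ms = 2.6 ms.
End-to-end = 12.4 ms.

12.4 ms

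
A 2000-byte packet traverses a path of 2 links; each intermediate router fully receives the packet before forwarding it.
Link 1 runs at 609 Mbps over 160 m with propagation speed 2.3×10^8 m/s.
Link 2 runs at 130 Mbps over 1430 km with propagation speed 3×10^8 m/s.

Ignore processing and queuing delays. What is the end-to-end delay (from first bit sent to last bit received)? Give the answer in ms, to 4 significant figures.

4.917 ms

L = 2000 × 8 = 16000 bits.
Transmission delays (L/R per hop): 0.0262726, 0.123077 ms; sum = 0.14935 ms.
Propagation delays (d/s per hop): 0.000695652, 4.76667 ms; sum = 4.76736 ms.
End-to-end = 4.917 ms.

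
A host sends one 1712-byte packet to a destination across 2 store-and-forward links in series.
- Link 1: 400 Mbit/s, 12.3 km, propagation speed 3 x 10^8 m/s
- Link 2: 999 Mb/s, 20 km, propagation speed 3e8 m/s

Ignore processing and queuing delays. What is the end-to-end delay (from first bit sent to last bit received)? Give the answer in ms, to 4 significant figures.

0.1556 ms

L = 1712 × 8 = 13696 bits.
Transmission delays (L/R per hop): 0.03424, 0.0137097 ms; sum = 0.0479497 ms.
Propagation delays (d/s per hop): 0.041, 0.0666667 ms; sum = 0.107667 ms.
End-to-end = 0.1556 ms.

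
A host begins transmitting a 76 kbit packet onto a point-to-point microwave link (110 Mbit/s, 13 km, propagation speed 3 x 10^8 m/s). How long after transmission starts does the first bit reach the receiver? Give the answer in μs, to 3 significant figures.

43.3 μs

First bit experiences only propagation delay: d/s = 13000/300000000 = 43.3 μs.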